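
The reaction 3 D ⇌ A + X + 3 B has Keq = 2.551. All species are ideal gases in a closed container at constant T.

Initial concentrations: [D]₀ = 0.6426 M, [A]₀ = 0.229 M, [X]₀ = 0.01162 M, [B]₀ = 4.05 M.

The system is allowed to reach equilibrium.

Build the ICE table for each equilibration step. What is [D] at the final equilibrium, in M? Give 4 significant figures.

Q₀ = 0.6662 vs Keq = 2.551 ⇒ Q<K, forward
Step 1:
                    D           A           X           B
  I            0.6426       0.229     0.01162        4.05
  C          -0.05554     0.01851     0.01851     0.05554
  E            0.5871      0.2475     0.03013       4.106
  solve Keq expr → x = 0.01851; check Q = 2.551

[D]_eq = 0.5871 M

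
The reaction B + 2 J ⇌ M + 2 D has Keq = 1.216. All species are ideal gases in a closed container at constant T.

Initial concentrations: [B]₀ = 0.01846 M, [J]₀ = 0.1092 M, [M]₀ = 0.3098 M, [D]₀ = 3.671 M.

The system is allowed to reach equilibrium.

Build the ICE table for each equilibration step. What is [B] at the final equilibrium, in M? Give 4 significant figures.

[B]_eq = 0.3094 M

Q₀ = 1.8966e+04 vs Keq = 1.216 ⇒ Q>K, reverse
Step 1:
                  B         J         M         D
  init      0.01846    0.1092    0.3098     3.671
  Δ           0.291    0.5819    -0.291   -0.5819
  eq         0.3094    0.6911   0.01883     3.089
  solve Keq expr → x = -0.291; check Q = 1.216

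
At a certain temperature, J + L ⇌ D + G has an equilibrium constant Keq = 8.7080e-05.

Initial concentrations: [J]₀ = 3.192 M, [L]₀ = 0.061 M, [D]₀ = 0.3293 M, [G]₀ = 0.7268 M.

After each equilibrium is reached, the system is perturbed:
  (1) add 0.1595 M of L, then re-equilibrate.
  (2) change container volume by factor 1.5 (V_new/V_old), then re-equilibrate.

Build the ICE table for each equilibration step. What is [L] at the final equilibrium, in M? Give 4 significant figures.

Q₀ = 1.229 vs Keq = 8.7080e-05 ⇒ Q>K, reverse
Step 1:
                   J          L          D          G
  Initial      3.192      0.061     0.3293     0.7268
  Change       0.329      0.329     -0.329     -0.329
  Equil        3.521       0.39 3.0060e-04     0.3978
  solve Keq expr → x = -0.329; check Q = 8.7080e-05
Then add 0.1595 M of L.
Step 2:
                   J          L          D          G
  Initial      3.521     0.5495 3.0060e-04     0.3978
  Change  -1.2270e-04 -1.2270e-04 1.2270e-04 1.2270e-04
  Equil        3.521     0.5494 4.2329e-04     0.3979
  solve Keq expr → x = 1.2270e-04; check Q = 8.7080e-05
Then change container volume by factor 1.5 (V_new/V_old).
Step 3:
                   J          L          D          G
  Initial      2.347     0.3663 2.8219e-04     0.2653
  Change           0          0          0          0
  Equil        2.347     0.3663 2.8219e-04     0.2653
  solve Keq expr → x = 0; check Q = 8.7080e-05

[L]_eq = 0.3663 M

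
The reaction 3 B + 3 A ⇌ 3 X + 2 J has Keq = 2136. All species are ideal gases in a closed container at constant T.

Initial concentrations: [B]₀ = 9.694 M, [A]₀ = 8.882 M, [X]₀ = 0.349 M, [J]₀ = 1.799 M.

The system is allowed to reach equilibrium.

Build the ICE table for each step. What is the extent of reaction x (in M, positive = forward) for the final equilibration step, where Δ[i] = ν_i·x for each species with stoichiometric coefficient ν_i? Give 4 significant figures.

Q₀ = 2.1552e-07 vs Keq = 2136 ⇒ Q<K, forward
Step 1:
                    B           A           X           J
  Initial       9.694       8.882       0.349       1.799
  Change       -7.724      -7.724       7.724       5.149
  Equil          1.97       1.158       8.073       6.948
  solve Keq expr → x = 2.575; check Q = 2136

x = 2.575 M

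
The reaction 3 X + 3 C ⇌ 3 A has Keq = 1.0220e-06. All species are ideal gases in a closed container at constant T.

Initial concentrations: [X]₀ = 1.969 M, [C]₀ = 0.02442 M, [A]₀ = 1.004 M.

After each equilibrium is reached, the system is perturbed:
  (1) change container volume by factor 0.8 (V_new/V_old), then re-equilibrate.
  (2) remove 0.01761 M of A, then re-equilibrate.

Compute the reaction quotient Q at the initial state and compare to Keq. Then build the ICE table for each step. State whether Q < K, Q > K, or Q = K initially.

Q₀ = 9104 vs Keq = 1.0220e-06 ⇒ Q>K, reverse
Step 1:
                  X         C         A
  init        1.969   0.02442     1.004
  Δ          0.9744    0.9744   -0.9744
  eq          2.943    0.9988   0.02961
  solve Keq expr → x = -0.3248; check Q = 1.0220e-06
Then change container volume by factor 0.8 (V_new/V_old).
Step 2:
                  X         C         A
  init        3.679     1.249   0.03702
  Δ       -0.008817 -0.008817  0.008817
  eq           3.67      1.24   0.04583
  solve Keq expr → x = 0.002939; check Q = 1.0220e-06
Then remove 0.01761 M of A.
Step 3:
                  X         C         A
  init         3.67      1.24   0.02822
  Δ        -0.01678  -0.01678   0.01678
  eq          3.654     1.223   0.04501
  solve Keq expr → x = 0.005594; check Q = 1.0220e-06

Q₀ = 9104; Q > K (proceeds reverse)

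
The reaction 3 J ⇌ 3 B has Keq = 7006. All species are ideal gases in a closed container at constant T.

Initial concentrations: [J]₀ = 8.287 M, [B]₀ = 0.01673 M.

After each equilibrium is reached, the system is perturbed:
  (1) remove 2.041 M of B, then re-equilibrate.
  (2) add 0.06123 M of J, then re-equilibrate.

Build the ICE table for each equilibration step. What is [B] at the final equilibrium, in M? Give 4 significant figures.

[B]_eq = 6.01 M

Q₀ = 8.2280e-09 vs Keq = 7006 ⇒ Q<K, forward
Step 1:
                   J          B
  Initial      8.287    0.01673
  Change      -7.875      7.875
  Equil       0.4124      7.891
  solve Keq expr → x = 2.625; check Q = 7006
Then remove 2.041 M of B.
Step 2:
                   J          B
  Initial     0.4124       5.85
  Change     -0.1014     0.1014
  Equil        0.311      5.952
  solve Keq expr → x = 0.03379; check Q = 7006
Then add 0.06123 M of J.
Step 3:
                   J          B
  Initial     0.3723      5.952
  Change    -0.05819    0.05819
  Equil       0.3141       6.01
  solve Keq expr → x = 0.0194; check Q = 7006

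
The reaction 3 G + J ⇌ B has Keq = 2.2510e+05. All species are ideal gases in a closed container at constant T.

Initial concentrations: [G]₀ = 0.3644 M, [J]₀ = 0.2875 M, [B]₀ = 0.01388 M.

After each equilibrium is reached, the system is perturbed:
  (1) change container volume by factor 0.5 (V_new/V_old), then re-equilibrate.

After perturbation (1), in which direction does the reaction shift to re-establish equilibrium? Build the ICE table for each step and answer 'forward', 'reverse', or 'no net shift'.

Q₀ = 0.9977 vs Keq = 2.2510e+05 ⇒ Q<K, forward
Step 1:
                    G           J           B
  Initial      0.3644      0.2875     0.01388
  Change      -0.3494     -0.1165      0.1165
  Equil       0.01502       0.171      0.1303
  solve Keq expr → x = 0.1165; check Q = 2.2510e+05
Then change container volume by factor 0.5 (V_new/V_old).
Step 2:
                    G           J           B
  Initial     0.03003      0.3421      0.2607
  Change     -0.01485   -0.004949    0.004949
  Equil       0.01518      0.3371      0.2656
  solve Keq expr → x = 0.004949; check Q = 2.2510e+05

Direction: forward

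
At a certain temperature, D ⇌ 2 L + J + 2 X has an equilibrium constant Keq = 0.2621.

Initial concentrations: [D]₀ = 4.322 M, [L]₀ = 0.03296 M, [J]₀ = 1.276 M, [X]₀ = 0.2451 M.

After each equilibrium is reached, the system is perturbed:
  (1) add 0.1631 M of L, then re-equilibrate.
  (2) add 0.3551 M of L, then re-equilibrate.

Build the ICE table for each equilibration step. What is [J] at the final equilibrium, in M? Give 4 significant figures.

[J]_eq = 1.539 M

Q₀ = 1.9268e-05 vs Keq = 0.2621 ⇒ Q<K, forward
Step 1:
                  D         L         J         X
  Initial     4.322   0.03296     1.276    0.2451
  Change    -0.3782    0.7564    0.3782    0.7564
  Equil       3.944    0.7893     1.654     1.001
  solve Keq expr → x = 0.3782; check Q = 0.2621
Then add 0.1631 M of L.
Step 2:
                  D         L         J         X
  Initial     3.944    0.9524     1.654     1.001
  Change    0.03991  -0.07982  -0.03991  -0.07982
  Equil       3.984    0.8726     1.614    0.9217
  solve Keq expr → x = -0.03991; check Q = 0.2621
Then add 0.3551 M of L.
Step 3:
                  D         L         J         X
  Initial     3.984     1.228     1.614    0.9217
  Change    0.07507   -0.1501  -0.07507   -0.1501
  Equil       4.059     1.078     1.539    0.7715
  solve Keq expr → x = -0.07507; check Q = 0.2621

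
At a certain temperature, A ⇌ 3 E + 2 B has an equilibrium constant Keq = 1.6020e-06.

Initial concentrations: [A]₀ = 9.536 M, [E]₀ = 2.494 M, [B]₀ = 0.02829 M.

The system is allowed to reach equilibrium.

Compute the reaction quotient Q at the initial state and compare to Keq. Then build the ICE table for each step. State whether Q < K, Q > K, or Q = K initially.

Q₀ = 0.001302 vs Keq = 1.6020e-06 ⇒ Q>K, reverse
Step 1:
                  A         E         B
  I           9.536     2.494   0.02829
  C         0.01364  -0.04091  -0.02727
  E            9.55     2.453  0.001018
  solve Keq expr → x = -0.01364; check Q = 1.6020e-06

Q₀ = 0.001302; Q > K (proceeds reverse)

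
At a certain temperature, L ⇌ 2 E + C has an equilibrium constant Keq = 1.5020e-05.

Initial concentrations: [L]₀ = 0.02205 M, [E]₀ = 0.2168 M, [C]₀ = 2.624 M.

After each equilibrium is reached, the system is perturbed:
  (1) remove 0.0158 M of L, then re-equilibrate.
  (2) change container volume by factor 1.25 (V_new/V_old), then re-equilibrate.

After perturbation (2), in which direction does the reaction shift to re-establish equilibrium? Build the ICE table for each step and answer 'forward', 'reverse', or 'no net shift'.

Q₀ = 5.593 vs Keq = 1.5020e-05 ⇒ Q>K, reverse
Step 1:
                    L           E           C
  init        0.02205      0.2168       2.624
  Δ             0.108     -0.2159      -0.108
  eq             0.13  8.8098e-04       2.516
  solve Keq expr → x = -0.108; check Q = 1.5020e-05
Then remove 0.0158 M of L.
Step 2:
                    L           E           C
  init         0.1142  8.8098e-04       2.516
  Δ        2.7581e-05 -5.5162e-05 -2.7581e-05
  eq           0.1142  8.2581e-04       2.516
  solve Keq expr → x = -2.7581e-05; check Q = 1.5020e-05
Then change container volume by factor 1.25 (V_new/V_old).
Step 3:
                    L           E           C
  init        0.09139  6.6065e-04       2.013
  Δ       -8.2387e-05  1.6477e-04  8.2387e-05
  eq          0.09131  8.2542e-04       2.013
  solve Keq expr → x = 8.2387e-05; check Q = 1.5020e-05

Direction: forward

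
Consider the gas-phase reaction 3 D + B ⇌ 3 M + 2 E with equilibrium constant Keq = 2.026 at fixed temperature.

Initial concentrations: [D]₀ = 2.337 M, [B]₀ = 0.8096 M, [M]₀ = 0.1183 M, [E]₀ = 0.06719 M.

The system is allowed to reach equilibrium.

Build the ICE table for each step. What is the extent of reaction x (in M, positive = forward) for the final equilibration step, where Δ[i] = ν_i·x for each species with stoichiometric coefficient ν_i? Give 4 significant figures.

x = 0.3842 M

Q₀ = 7.2330e-07 vs Keq = 2.026 ⇒ Q<K, forward
Step 1:
                   D          B          M          E
  I            2.337     0.8096     0.1183    0.06719
  C           -1.152    -0.3842      1.152     0.7683
  E            1.185     0.4254      1.271     0.8355
  solve Keq expr → x = 0.3842; check Q = 2.026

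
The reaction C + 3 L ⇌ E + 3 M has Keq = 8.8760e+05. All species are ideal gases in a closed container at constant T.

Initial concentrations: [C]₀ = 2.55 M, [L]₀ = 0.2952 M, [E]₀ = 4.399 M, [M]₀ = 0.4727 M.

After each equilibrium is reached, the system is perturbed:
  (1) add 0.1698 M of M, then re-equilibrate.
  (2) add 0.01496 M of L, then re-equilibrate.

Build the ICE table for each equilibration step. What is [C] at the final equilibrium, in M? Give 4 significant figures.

[C]_eq = 2.451 M

Q₀ = 7.083 vs Keq = 8.8760e+05 ⇒ Q<K, forward
Step 1:
                    C           L           E           M
  init           2.55      0.2952       4.399      0.4727
  Δ          -0.09518     -0.2855     0.09518      0.2855
  eq            2.455    0.009652       4.494      0.7582
  solve Keq expr → x = 0.09518; check Q = 8.8760e+05
Then add 0.1698 M of M.
Step 2:
                    C           L           E           M
  init          2.455    0.009652       4.494       0.928
  Δ        7.1084e-04    0.002133 -7.1084e-04   -0.002133
  eq            2.456     0.01178       4.493      0.9259
  solve Keq expr → x = -7.1084e-04; check Q = 8.8760e+05
Then add 0.01496 M of L.
Step 3:
                    C           L           E           M
  init          2.456     0.02674       4.493      0.9259
  Δ          -0.00492    -0.01476     0.00492     0.01476
  eq            2.451     0.01198       4.498      0.9407
  solve Keq expr → x = 0.00492; check Q = 8.8760e+05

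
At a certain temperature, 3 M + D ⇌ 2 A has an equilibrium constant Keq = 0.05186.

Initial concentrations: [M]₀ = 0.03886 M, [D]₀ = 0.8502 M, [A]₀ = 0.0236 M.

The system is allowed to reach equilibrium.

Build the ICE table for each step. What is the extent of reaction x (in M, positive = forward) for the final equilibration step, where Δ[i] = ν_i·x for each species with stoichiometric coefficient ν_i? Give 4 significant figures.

x = -0.009904 M

Q₀ = 11.16 vs Keq = 0.05186 ⇒ Q>K, reverse
Step 1:
                   M          D          A
  Initial    0.03886     0.8502     0.0236
  Change     0.02971   0.009904   -0.01981
  Equil      0.06857     0.8601   0.003792
  solve Keq expr → x = -0.009904; check Q = 0.05186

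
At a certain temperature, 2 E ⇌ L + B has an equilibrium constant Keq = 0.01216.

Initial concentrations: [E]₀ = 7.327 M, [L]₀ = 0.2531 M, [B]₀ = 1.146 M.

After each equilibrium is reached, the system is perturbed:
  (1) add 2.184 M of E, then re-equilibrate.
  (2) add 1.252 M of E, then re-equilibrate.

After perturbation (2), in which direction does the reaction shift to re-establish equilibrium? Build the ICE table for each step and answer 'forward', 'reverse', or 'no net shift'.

Q₀ = 0.005403 vs Keq = 0.01216 ⇒ Q<K, forward
Step 1:
                   E          L          B
  I            7.327     0.2531      1.146
  C          -0.3751     0.1876     0.1876
  E            6.952     0.4407      1.334
  solve Keq expr → x = 0.1876; check Q = 0.01216
Then add 2.184 M of E.
Step 2:
                   E          L          B
  I            9.136     0.4407      1.334
  C          -0.3577     0.1789     0.1789
  E            8.778     0.6195      1.512
  solve Keq expr → x = 0.1789; check Q = 0.01216
Then add 1.252 M of E.
Step 3:
                   E          L          B
  I            10.03     0.6195      1.512
  C          -0.2105     0.1053     0.1053
  E             9.82     0.7248      1.618
  solve Keq expr → x = 0.1053; check Q = 0.01216

Direction: forward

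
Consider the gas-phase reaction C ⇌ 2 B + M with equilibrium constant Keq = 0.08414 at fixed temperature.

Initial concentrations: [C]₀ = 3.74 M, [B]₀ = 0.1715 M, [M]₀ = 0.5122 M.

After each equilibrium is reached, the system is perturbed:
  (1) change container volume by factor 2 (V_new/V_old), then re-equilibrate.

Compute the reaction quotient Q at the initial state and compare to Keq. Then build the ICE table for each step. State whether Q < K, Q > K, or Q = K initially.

Q₀ = 0.004028; Q < K (proceeds forward)

Q₀ = 0.004028 vs Keq = 0.08414 ⇒ Q<K, forward
Step 1:
                  C         B         M
  Initial      3.74    0.1715    0.5122
  Change    -0.2297    0.4594    0.2297
  Equil        3.51    0.6309    0.7419
  solve Keq expr → x = 0.2297; check Q = 0.08414
Then change container volume by factor 2 (V_new/V_old).
Step 2:
                  C         B         M
  Initial     1.755    0.3155     0.371
  Change    -0.1104    0.2207    0.1104
  Equil       1.645    0.5362    0.4813
  solve Keq expr → x = 0.1104; check Q = 0.08414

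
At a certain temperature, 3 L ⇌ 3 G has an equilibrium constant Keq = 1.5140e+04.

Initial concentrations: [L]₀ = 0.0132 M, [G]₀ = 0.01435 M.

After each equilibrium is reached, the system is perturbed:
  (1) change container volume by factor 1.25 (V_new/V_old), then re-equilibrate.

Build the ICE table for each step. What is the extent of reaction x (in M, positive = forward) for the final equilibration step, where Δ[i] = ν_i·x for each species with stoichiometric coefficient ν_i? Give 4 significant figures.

x = 0 M

Q₀ = 1.285 vs Keq = 1.5140e+04 ⇒ Q<K, forward
Step 1:
                    L           G
  init         0.0132     0.01435
  Δ          -0.01213     0.01213
  eq          0.00107     0.02648
  solve Keq expr → x = 0.004043; check Q = 1.5140e+04
Then change container volume by factor 1.25 (V_new/V_old).
Step 2:
                    L           G
  init     8.5630e-04     0.02118
  Δ                 0           0
  eq       8.5630e-04     0.02118
  solve Keq expr → x = 0; check Q = 1.5140e+04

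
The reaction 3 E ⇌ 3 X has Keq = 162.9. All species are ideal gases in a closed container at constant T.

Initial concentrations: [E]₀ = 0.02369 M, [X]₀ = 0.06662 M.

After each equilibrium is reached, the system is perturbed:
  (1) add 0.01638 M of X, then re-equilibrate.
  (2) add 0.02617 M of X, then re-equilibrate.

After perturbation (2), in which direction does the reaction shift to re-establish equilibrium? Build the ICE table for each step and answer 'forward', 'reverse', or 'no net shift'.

Direction: reverse

Q₀ = 22.24 vs Keq = 162.9 ⇒ Q<K, forward
Step 1:
                    E           X
  I           0.02369     0.06662
  C         -0.009713    0.009713
  E           0.01398     0.07633
  solve Keq expr → x = 0.003238; check Q = 162.9
Then add 0.01638 M of X.
Step 2:
                    E           X
  I           0.01398     0.09271
  C          0.002535   -0.002535
  E           0.01651     0.09018
  solve Keq expr → x = -8.4501e-04; check Q = 162.9
Then add 0.02617 M of X.
Step 3:
                    E           X
  I           0.01651      0.1163
  C           0.00405    -0.00405
  E           0.02056      0.1123
  solve Keq expr → x = -0.00135; check Q = 162.9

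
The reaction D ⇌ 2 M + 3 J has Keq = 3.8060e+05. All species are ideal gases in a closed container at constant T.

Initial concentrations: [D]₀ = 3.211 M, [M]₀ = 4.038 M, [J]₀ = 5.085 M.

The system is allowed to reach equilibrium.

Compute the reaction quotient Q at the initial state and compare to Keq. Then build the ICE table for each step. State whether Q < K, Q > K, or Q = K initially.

Q₀ = 667.7 vs Keq = 3.8060e+05 ⇒ Q<K, forward
Step 1:
                    D           M           J
  init          3.211       4.038       5.085
  Δ            -2.684       5.368       8.052
  eq            0.527       9.406       13.14
  solve Keq expr → x = 2.684; check Q = 3.8060e+05

Q₀ = 667.7; Q < K (proceeds forward)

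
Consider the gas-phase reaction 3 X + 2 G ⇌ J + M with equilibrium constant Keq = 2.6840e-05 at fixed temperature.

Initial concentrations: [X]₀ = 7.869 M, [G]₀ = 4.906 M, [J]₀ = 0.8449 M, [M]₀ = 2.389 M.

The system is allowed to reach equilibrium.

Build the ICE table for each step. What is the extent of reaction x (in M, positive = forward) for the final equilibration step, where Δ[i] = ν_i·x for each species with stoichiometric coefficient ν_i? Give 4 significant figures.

Q₀ = 1.7211e-04 vs Keq = 2.6840e-05 ⇒ Q>K, reverse
Step 1:
                  X         G         J         M
  Initial     7.869     4.906    0.8449     2.389
  Change      1.399    0.9324   -0.4662   -0.4662
  Equil       9.268     5.838    0.3787     1.923
  solve Keq expr → x = -0.4662; check Q = 2.6840e-05

x = -0.4662 M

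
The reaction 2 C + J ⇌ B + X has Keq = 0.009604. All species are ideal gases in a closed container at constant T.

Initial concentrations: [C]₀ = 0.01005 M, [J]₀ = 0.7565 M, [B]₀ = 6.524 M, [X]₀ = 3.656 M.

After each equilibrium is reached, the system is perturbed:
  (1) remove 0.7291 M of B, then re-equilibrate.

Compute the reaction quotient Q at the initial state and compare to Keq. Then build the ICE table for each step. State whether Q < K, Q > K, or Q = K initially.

Q₀ = 3.1216e+05 vs Keq = 0.009604 ⇒ Q>K, reverse
Step 1:
                  C         J         B         X
  init      0.01005    0.7565     6.524     3.656
  Δ           6.382     3.191    -3.191    -3.191
  eq          6.392     3.948     3.333    0.4648
  solve Keq expr → x = -3.191; check Q = 0.009604
Then remove 0.7291 M of B.
Step 2:
                  C         J         B         X
  init        6.392     3.948     2.604    0.4648
  Δ         -0.1514  -0.07571   0.07571   0.07571
  eq          6.241     3.872     2.679    0.5406
  solve Keq expr → x = 0.07571; check Q = 0.009604

Q₀ = 3.1216e+05; Q > K (proceeds reverse)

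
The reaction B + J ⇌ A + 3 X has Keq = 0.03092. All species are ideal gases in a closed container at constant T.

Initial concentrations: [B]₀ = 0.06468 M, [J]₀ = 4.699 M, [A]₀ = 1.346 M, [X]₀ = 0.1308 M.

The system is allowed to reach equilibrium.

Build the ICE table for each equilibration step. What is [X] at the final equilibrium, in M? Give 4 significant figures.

[X]_eq = 0.1747 M

Q₀ = 0.00991 vs Keq = 0.03092 ⇒ Q<K, forward
Step 1:
                   B          J          A          X
  init       0.06468      4.699      1.346     0.1308
  Δ         -0.01462   -0.01462    0.01462    0.04387
  eq         0.05006      4.684      1.361     0.1747
  solve Keq expr → x = 0.01462; check Q = 0.03092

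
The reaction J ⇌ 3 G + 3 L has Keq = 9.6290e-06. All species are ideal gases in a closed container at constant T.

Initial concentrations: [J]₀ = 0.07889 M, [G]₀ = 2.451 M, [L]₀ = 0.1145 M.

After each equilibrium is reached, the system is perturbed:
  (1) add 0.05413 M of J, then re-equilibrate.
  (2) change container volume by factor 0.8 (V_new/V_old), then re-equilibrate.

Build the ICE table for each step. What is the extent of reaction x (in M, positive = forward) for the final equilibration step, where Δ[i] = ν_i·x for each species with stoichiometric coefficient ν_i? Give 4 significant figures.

x = -6.4828e-04 M

Q₀ = 0.2802 vs Keq = 9.6290e-06 ⇒ Q>K, reverse
Step 1:
                    J           G           L
  init        0.07889       2.451      0.1145
  Δ           0.03669     -0.1101     -0.1101
  eq           0.1156       2.341    0.004427
  solve Keq expr → x = -0.03669; check Q = 9.6290e-06
Then add 0.05413 M of J.
Step 2:
                    J           G           L
  init         0.1697       2.341    0.004427
  Δ       -2.0048e-04  6.0145e-04  6.0145e-04
  eq           0.1695       2.342    0.005028
  solve Keq expr → x = 2.0048e-04; check Q = 9.6290e-06
Then change container volume by factor 0.8 (V_new/V_old).
Step 3:
                    J           G           L
  init         0.2119       2.927    0.006285
  Δ        6.4828e-04   -0.001945   -0.001945
  eq           0.2125       2.925    0.004341
  solve Keq expr → x = -6.4828e-04; check Q = 9.6290e-06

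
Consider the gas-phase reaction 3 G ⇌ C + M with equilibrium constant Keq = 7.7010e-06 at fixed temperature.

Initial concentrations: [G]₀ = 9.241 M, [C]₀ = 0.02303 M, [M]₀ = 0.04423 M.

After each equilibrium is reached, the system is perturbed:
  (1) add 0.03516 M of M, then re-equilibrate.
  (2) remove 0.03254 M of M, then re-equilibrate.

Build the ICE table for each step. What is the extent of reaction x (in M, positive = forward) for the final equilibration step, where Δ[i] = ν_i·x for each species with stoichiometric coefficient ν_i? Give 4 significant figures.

Q₀ = 1.2908e-06 vs Keq = 7.7010e-06 ⇒ Q<K, forward
Step 1:
                    G           C           M
  init          9.241     0.02303     0.04423
  Δ           -0.1303     0.04342     0.04342
  eq            9.111     0.06645     0.08765
  solve Keq expr → x = 0.04342; check Q = 7.7010e-06
Then add 0.03516 M of M.
Step 2:
                    G           C           M
  init          9.111     0.06645      0.1228
  Δ           0.03847    -0.01282    -0.01282
  eq            9.149     0.05362        0.11
  solve Keq expr → x = -0.01282; check Q = 7.7010e-06
Then remove 0.03254 M of M.
Step 3:
                    G           C           M
  init          9.149     0.05362     0.07744
  Δ          -0.03523     0.01174     0.01174
  eq            9.114     0.06537     0.08919
  solve Keq expr → x = 0.01174; check Q = 7.7010e-06

x = 0.01174 M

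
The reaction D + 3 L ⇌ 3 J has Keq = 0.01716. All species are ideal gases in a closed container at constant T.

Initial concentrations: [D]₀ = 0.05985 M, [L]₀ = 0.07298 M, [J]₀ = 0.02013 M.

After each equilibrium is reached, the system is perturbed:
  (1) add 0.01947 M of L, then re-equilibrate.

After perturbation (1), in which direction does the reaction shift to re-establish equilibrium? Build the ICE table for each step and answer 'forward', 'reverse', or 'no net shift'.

Q₀ = 0.3506 vs Keq = 0.01716 ⇒ Q>K, reverse
Step 1:
                  D         L         J
  I         0.05985   0.07298   0.02013
  C        0.003812   0.01144  -0.01144
  E         0.06366   0.08442  0.008694
  solve Keq expr → x = -0.003812; check Q = 0.01716
Then add 0.01947 M of L.
Step 2:
                  D         L         J
  I         0.06366    0.1039  0.008694
  C       -5.9605e-04 -0.001788  0.001788
  E         0.06307    0.1021   0.01048
  solve Keq expr → x = 5.9605e-04; check Q = 0.01716

Direction: forward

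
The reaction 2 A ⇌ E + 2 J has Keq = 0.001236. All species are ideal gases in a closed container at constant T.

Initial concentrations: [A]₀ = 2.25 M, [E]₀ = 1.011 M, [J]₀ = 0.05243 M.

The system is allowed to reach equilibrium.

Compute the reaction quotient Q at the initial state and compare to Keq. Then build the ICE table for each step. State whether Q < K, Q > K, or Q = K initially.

Q₀ = 5.4897e-04; Q < K (proceeds forward)

Q₀ = 5.4897e-04 vs Keq = 0.001236 ⇒ Q<K, forward
Step 1:
                   A          E          J
  I             2.25      1.011    0.05243
  C          -0.0249    0.01245     0.0249
  E            2.225      1.023    0.07733
  solve Keq expr → x = 0.01245; check Q = 0.001236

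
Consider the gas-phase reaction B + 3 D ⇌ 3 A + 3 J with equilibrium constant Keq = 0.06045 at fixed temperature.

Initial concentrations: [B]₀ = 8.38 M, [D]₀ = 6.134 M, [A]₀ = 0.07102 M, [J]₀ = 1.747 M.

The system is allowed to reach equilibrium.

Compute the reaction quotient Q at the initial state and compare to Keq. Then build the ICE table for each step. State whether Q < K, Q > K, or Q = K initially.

Q₀ = 9.8752e-07; Q < K (proceeds forward)

Q₀ = 9.8752e-07 vs Keq = 0.06045 ⇒ Q<K, forward
Step 1:
                    B           D           A           J
  init           8.38       6.134     0.07102       1.747
  Δ           -0.4081      -1.224       1.224       1.224
  eq            7.972        4.91       1.295       2.971
  solve Keq expr → x = 0.4081; check Q = 0.06045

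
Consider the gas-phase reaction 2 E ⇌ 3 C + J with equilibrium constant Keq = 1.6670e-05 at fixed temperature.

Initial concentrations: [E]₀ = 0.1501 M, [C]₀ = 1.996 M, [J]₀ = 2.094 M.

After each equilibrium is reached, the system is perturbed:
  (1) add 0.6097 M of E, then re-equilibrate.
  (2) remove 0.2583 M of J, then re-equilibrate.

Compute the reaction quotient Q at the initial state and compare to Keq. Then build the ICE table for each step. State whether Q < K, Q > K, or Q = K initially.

Q₀ = 739.1; Q > K (proceeds reverse)

Q₀ = 739.1 vs Keq = 1.6670e-05 ⇒ Q>K, reverse
Step 1:
                    E           C           J
  Initial      0.1501       1.996       2.094
  Change        1.311      -1.967     -0.6556
  Equil         1.461     0.02914       1.438
  solve Keq expr → x = -0.6556; check Q = 1.6670e-05
Then add 0.6097 M of E.
Step 2:
                    E           C           J
  Initial       2.071     0.02914       1.438
  Change     -0.00503    0.007546    0.002515
  Equil         2.066     0.03669       1.441
  solve Keq expr → x = 0.002515; check Q = 1.6670e-05
Then remove 0.2583 M of J.
Step 3:
                    E           C           J
  Initial       2.066     0.03669       1.183
  Change    -0.001645    0.002467  8.2246e-04
  Equil         2.064     0.03916       1.183
  solve Keq expr → x = 8.2246e-04; check Q = 1.6670e-05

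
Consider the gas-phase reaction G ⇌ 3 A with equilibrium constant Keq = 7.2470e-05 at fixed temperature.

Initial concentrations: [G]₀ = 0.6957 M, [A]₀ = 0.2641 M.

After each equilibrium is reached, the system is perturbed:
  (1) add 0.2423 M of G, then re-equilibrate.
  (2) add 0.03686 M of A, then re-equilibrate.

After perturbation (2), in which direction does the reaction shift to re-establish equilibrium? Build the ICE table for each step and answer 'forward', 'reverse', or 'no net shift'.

Direction: reverse

Q₀ = 0.02648 vs Keq = 7.2470e-05 ⇒ Q>K, reverse
Step 1:
                   G          A
  init        0.6957     0.2641
  Δ          0.07529    -0.2259
  eq           0.771    0.03823
  solve Keq expr → x = -0.07529; check Q = 7.2470e-05
Then add 0.2423 M of G.
Step 2:
                   G          A
  init         1.013    0.03823
  Δ         -0.00121   0.003629
  eq           1.012    0.04186
  solve Keq expr → x = 0.00121; check Q = 7.2470e-05
Then add 0.03686 M of A.
Step 3:
                   G          A
  init         1.012    0.07872
  Δ          0.01223   -0.03669
  eq           1.024    0.04203
  solve Keq expr → x = -0.01223; check Q = 7.2470e-05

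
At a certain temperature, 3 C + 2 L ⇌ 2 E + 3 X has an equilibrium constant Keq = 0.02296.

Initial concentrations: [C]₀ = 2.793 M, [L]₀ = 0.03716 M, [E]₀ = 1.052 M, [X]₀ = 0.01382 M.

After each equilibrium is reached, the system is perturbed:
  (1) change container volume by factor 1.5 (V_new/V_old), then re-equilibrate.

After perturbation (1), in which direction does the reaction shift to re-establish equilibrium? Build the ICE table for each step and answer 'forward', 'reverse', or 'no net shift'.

Q₀ = 9.7094e-05 vs Keq = 0.02296 ⇒ Q<K, forward
Step 1:
                  C         L         E         X
  I           2.793   0.03716     1.052   0.01382
  C        -0.03258  -0.02172   0.02172   0.03258
  E            2.76   0.01544     1.074    0.0464
  solve Keq expr → x = 0.01086; check Q = 0.02296
Then change container volume by factor 1.5 (V_new/V_old).
Step 2:
                  C         L         E         X
  I            1.84   0.01029    0.7158   0.03093
  C               0         0         0         0
  E            1.84   0.01029    0.7158   0.03093
  solve Keq expr → x = 0; check Q = 0.02296

Direction: no net shift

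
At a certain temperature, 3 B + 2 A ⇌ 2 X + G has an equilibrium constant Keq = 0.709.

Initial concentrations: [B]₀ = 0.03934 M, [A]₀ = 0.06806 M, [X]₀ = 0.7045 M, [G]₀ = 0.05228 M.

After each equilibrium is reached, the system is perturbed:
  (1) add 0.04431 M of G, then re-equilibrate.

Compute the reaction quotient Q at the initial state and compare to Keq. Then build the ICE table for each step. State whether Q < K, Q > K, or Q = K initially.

Q₀ = 9.2005e+04; Q > K (proceeds reverse)

Q₀ = 9.2005e+04 vs Keq = 0.709 ⇒ Q>K, reverse
Step 1:
                   B          A          X          G
  I          0.03934    0.06806     0.7045    0.05228
  C           0.1556     0.1037    -0.1037   -0.05185
  E           0.1949     0.1718     0.6008 4.2898e-04
  solve Keq expr → x = -0.05185; check Q = 0.709
Then add 0.04431 M of G.
Step 2:
                   B          A          X          G
  I           0.1949     0.1718     0.6008    0.04474
  C            0.119    0.07931   -0.07931   -0.03966
  E           0.3139     0.2511     0.5215   0.005082
  solve Keq expr → x = -0.03966; check Q = 0.709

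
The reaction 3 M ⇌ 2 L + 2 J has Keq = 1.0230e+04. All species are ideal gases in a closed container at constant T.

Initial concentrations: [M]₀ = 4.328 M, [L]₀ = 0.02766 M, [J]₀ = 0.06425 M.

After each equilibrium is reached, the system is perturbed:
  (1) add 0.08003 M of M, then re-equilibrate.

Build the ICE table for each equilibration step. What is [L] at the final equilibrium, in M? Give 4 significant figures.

[L]_eq = 2.842 M

Q₀ = 3.8957e-08 vs Keq = 1.0230e+04 ⇒ Q<K, forward
Step 1:
                    M           L           J
  I             4.328     0.02766     0.06425
  C            -4.145       2.764       2.764
  E            0.1826       2.791       2.828
  solve Keq expr → x = 1.382; check Q = 1.0230e+04
Then add 0.08003 M of M.
Step 2:
                    M           L           J
  I            0.2626       2.791       2.828
  C          -0.07565     0.05043     0.05043
  E             0.187       2.842       2.878
  solve Keq expr → x = 0.02522; check Q = 1.0230e+04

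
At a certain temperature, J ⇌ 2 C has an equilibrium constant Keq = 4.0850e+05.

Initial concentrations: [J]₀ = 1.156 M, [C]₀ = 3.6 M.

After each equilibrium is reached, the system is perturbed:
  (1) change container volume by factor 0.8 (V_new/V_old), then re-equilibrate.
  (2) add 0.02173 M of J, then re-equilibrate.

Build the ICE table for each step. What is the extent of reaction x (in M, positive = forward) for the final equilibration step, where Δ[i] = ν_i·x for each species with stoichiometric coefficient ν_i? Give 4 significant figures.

x = 0.02173 M

Q₀ = 11.21 vs Keq = 4.0850e+05 ⇒ Q<K, forward
Step 1:
                   J          C
  init         1.156        3.6
  Δ           -1.156      2.312
  eq      8.5556e-05      5.912
  solve Keq expr → x = 1.156; check Q = 4.0850e+05
Then change container volume by factor 0.8 (V_new/V_old).
Step 2:
                   J          C
  init    1.0695e-04       7.39
  Δ       2.6734e-05 -5.3469e-05
  eq      1.3368e-04       7.39
  solve Keq expr → x = -2.6734e-05; check Q = 4.0850e+05
Then add 0.02173 M of J.
Step 3:
                   J          C
  init       0.02186       7.39
  Δ         -0.02173    0.04346
  eq      1.3526e-04      7.433
  solve Keq expr → x = 0.02173; check Q = 4.0850e+05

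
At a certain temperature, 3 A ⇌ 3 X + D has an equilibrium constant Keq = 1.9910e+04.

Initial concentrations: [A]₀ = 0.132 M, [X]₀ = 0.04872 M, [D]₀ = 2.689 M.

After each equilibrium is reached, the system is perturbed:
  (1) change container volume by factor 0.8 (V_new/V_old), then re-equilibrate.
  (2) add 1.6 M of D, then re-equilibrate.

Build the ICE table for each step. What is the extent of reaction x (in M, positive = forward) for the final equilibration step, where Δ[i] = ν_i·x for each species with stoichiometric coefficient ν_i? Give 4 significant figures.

x = -5.0954e-04 M

Q₀ = 0.1352 vs Keq = 1.9910e+04 ⇒ Q<K, forward
Step 1:
                    A           X           D
  init          0.132     0.04872       2.689
  Δ           -0.1231      0.1231     0.04105
  eq         0.008862      0.1719        2.73
  solve Keq expr → x = 0.04105; check Q = 1.9910e+04
Then change container volume by factor 0.8 (V_new/V_old).
Step 2:
                    A           X           D
  init        0.01108      0.2148       3.413
  Δ        8.1007e-04 -8.1007e-04 -2.7002e-04
  eq          0.01189       0.214       3.412
  solve Keq expr → x = -2.7002e-04; check Q = 1.9910e+04
Then add 1.6 M of D.
Step 3:
                    A           X           D
  init        0.01189       0.214       5.012
  Δ          0.001529   -0.001529 -5.0954e-04
  eq          0.01342      0.2125       5.012
  solve Keq expr → x = -5.0954e-04; check Q = 1.9910e+04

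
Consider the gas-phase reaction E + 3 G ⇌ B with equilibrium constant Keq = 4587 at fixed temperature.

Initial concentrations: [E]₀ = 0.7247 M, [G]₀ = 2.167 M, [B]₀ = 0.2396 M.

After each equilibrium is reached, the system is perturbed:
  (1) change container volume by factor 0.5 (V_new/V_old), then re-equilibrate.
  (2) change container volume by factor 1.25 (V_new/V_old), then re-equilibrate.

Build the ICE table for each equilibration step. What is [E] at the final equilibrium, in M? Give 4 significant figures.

[E]_eq = 0.06167 M

Q₀ = 0.03249 vs Keq = 4587 ⇒ Q<K, forward
Step 1:
                    E           G           B
  Initial      0.7247       2.167      0.2396
  Change      -0.6708      -2.013      0.6708
  Equil       0.05386      0.1545      0.9104
  solve Keq expr → x = 0.6708; check Q = 4587
Then change container volume by factor 0.5 (V_new/V_old).
Step 2:
                    E           G           B
  Initial      0.1077      0.3089       1.821
  Change     -0.04185     -0.1256     0.04185
  Equil       0.06586      0.1834       1.863
  solve Keq expr → x = 0.04185; check Q = 4587
Then change container volume by factor 1.25 (V_new/V_old).
Step 3:
                    E           G           B
  Initial     0.05269      0.1467        1.49
  Change     0.008983     0.02695   -0.008983
  Equil       0.06167      0.1736       1.481
  solve Keq expr → x = -0.008983; check Q = 4587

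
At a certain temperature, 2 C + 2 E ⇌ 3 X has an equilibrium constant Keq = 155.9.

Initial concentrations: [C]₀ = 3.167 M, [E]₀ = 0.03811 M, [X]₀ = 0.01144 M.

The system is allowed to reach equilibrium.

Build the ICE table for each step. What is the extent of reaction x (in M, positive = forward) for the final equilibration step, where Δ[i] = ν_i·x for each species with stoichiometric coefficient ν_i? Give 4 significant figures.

Q₀ = 1.0278e-04 vs Keq = 155.9 ⇒ Q<K, forward
Step 1:
                   C          E          X
  Initial      3.167    0.03811    0.01144
  Change    -0.03766   -0.03766    0.05649
  Equil        3.129 4.5308e-04    0.06793
  solve Keq expr → x = 0.01883; check Q = 155.9

x = 0.01883 M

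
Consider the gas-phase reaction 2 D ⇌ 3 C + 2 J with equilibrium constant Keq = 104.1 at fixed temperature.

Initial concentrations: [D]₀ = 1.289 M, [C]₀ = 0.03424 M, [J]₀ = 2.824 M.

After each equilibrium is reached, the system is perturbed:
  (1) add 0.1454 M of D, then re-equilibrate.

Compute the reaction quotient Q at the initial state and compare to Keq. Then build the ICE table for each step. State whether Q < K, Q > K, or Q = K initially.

Q₀ = 1.9267e-04 vs Keq = 104.1 ⇒ Q<K, forward
Step 1:
                  D         C         J
  I           1.289   0.03424     2.824
  C          -0.801     1.201     0.801
  E           0.488     1.236     3.625
  solve Keq expr → x = 0.4005; check Q = 104.1
Then add 0.1454 M of D.
Step 2:
                  D         C         J
  I          0.6334     1.236     3.625
  C        -0.07059    0.1059   0.07059
  E          0.5628     1.342     3.696
  solve Keq expr → x = 0.0353; check Q = 104.1

Q₀ = 1.9267e-04; Q < K (proceeds forward)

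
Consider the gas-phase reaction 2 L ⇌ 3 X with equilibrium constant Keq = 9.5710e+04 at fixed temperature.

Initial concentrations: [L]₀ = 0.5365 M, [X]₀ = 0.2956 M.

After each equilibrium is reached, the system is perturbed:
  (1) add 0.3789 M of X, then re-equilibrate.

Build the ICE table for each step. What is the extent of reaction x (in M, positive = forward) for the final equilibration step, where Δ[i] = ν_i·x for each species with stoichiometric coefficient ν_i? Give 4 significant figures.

Q₀ = 0.08974 vs Keq = 9.5710e+04 ⇒ Q<K, forward
Step 1:
                  L         X
  Initial    0.5365    0.2956
  Change    -0.5328    0.7992
  Equil    0.003703     1.095
  solve Keq expr → x = 0.2664; check Q = 9.5710e+04
Then add 0.3789 M of X.
Step 2:
                  L         X
  Initial  0.003703     1.474
  Change   0.002062 -0.003093
  Equil    0.005765     1.471
  solve Keq expr → x = -0.001031; check Q = 9.5710e+04

x = -0.001031 M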